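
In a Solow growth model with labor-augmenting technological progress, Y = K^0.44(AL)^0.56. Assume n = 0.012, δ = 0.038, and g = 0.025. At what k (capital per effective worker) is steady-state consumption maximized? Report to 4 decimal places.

k_gold ≈ 23.5574

n + g + δ = 0.012 + 0.025 + 0.038 = 0.075.
Maximizing c = f(k) − (n+g+δ)·k gives f'(k) = n+g+δ, i.e. 0.44·k^(0.44−1) = 0.075, so k_gold = (0.44/0.075)^(1/0.56) ≈ 23.5574.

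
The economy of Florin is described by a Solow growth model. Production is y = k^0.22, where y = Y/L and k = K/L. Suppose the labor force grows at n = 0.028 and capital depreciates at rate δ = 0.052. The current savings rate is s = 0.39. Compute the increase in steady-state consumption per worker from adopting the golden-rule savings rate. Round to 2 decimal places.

Δc ≈ 0.08

The effective depreciation rate is n + δ = 0.028 + 0.052 = 0.08.
Current steady state (s = 0.39): k* = (0.39/0.08)^(1/0.78) ≈ 7.6211, y* = 7.6211^0.22 ≈ 1.5633, c* = (1−0.39)·1.5633 ≈ 0.9536.
Golden rule sets MPK = n+δ: 0.22·k^(0.22−1) = 0.08, so k_gold = (0.22/0.08)^(1/0.78) ≈ 3.6580.
y_gold = 3.6580^0.22 ≈ 1.3302, c_gold = y_gold − 0.08·k_gold ≈ 1.0375.
Gain: Δc = 1.0375 − 0.9536 ≈ 0.0839.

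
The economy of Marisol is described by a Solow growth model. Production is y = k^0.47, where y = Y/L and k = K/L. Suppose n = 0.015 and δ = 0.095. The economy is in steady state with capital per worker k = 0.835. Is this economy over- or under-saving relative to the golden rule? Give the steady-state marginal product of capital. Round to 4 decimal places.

under-saving; MPK ≈ 0.5171

Break-even investment rate: n + δ = 0.015 + 0.095 = 0.11.
MPK = 0.47·k^(0.47−1) = 0.47·0.835^(-0.53) ≈ 0.5171.
MPK > 0.11, so the economy is dynamically efficient (under-saving).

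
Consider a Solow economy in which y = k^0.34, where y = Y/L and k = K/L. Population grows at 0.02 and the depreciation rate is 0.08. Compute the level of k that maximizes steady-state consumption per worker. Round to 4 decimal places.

k_gold ≈ 6.3866

n + δ = 0.02 + 0.08 = 0.1.
Maximizing c = f(k) − (n+δ)·k gives f'(k) = n+δ, i.e. 0.34·k^(0.34−1) = 0.1, so k_gold = (0.34/0.1)^(1/0.66) ≈ 6.3866.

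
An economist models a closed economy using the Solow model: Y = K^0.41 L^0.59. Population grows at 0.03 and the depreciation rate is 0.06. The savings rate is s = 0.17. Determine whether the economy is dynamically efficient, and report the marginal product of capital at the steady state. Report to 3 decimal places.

dynamically efficient; MPK ≈ 0.217

Break-even investment rate: n + δ = 0.03 + 0.06 = 0.09.
Steady-state k*: s·k^0.41 = 0.09·k gives k* = (0.17/0.09)^(1/0.59) ≈ 2.9386.
MPK = 0.41·2.9386^(-0.59) ≈ 0.2171.
MPK > n+δ = 0.09, so the economy is dynamically efficient (under-saving).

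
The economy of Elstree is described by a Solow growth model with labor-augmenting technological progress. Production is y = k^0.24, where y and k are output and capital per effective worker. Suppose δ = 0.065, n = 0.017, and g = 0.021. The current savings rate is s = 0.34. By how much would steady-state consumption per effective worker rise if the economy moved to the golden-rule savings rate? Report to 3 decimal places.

The effective depreciation rate is n + g + δ = 0.017 + 0.021 + 0.065 = 0.103.
Current steady state (s = 0.34): k* = (0.34/0.103)^(1/0.76) ≈ 4.8131, y* = 4.8131^0.24 ≈ 1.4581, c* = (1−0.34)·1.4581 ≈ 0.9623.
Setting f'(k) = n+g+δ gives 0.24·k^(0.24−1) = 0.103, hence k_gold = (0.24/0.103)^(1/0.76) ≈ 3.0436.
y_gold = 3.0436^0.24 ≈ 1.3062, c_gold = y_gold − 0.103·k_gold ≈ 0.9927.
Gain: Δc = 0.9927 − 0.9623 ≈ 0.0304.

Δc ≈ 0.030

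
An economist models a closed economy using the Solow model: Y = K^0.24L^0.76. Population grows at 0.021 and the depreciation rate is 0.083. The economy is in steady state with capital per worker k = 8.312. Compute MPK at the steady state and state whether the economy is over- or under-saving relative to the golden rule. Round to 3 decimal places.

The effective depreciation rate is n + δ = 0.021 + 0.083 = 0.104.
MPK = 0.24·k^(0.24−1) = 0.24·8.312^(-0.76) ≈ 0.0480.
MPK < 0.104, so the economy is dynamically inefficient (over-saving).

over-saving; MPK ≈ 0.048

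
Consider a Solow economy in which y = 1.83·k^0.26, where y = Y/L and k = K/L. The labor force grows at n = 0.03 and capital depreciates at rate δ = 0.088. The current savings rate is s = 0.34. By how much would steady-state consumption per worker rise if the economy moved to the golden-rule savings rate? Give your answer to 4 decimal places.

Capital per worker breaks even when investment replaces (n + δ)·k; here n + δ = 0.118.
Current steady state (s = 0.34): k* = (0.34·1.83/0.118)^(1/0.74) ≈ 9.4567, y* = 1.83·9.4567^0.26 ≈ 3.2820, c* = (1−0.34)·3.2820 ≈ 2.1661.
Golden rule sets MPK = n+δ: 0.26·1.83·k^(0.26−1) = 0.118, so k_gold = (0.26·1.83/0.118)^(1/0.74) ≈ 6.5811.
y_gold = 1.83·6.5811^0.26 ≈ 2.9868, c_gold = y_gold − 0.118·k_gold ≈ 2.2102.
Gain: Δc = 2.2102 − 2.1661 ≈ 0.0441.

Δc ≈ 0.0441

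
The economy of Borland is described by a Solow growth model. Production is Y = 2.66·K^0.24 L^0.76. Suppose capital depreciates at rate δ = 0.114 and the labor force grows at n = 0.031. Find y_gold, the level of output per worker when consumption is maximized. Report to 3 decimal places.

Break-even investment rate: n + δ = 0.031 + 0.114 = 0.145.
Golden rule sets MPK = n+δ: 0.24·2.66·k^(0.24−1) = 0.145, so k_gold = (0.24·2.66/0.145)^(1/0.76) ≈ 7.0308.
Output: y_gold = 2.66·k_gold^0.24 = 2.66·7.0308^0.24 ≈ 4.2478.

y_gold ≈ 4.248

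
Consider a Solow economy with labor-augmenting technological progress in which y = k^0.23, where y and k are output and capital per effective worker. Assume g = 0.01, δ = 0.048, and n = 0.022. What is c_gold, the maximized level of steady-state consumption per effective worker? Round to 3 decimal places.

c_gold ≈ 1.056

Break-even investment rate: n + g + δ = 0.022 + 0.01 + 0.048 = 0.08.
Setting f'(k) = n+g+δ gives 0.23·k^(0.23−1) = 0.08, hence k_gold = (0.23/0.08)^(1/0.77) ≈ 3.9412.
y_gold = 3.9412^0.23 ≈ 1.3709.
c_gold = y_gold − (n+g+δ)·k_gold = 1.3709 − 0.08·3.9412 ≈ 1.0556.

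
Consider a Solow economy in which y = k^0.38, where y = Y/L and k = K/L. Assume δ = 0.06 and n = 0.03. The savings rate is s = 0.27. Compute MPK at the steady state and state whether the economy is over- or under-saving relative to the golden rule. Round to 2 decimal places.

n + δ = 0.03 + 0.06 = 0.09.
Steady-state k*: s·k^0.38 = 0.09·k gives k* = (0.27/0.09)^(1/0.62) ≈ 5.8823.
MPK = 0.38·5.8823^(-0.62) ≈ 0.1267.
MPK > n+δ = 0.09, so the economy is dynamically efficient (under-saving).

under-saving; MPK ≈ 0.13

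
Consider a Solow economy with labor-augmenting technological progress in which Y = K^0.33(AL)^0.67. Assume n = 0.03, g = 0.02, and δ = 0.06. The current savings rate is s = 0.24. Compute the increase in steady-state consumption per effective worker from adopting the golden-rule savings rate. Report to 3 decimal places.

Capital per effective worker breaks even when investment replaces (n + g + δ)·k; here n + g + δ = 0.11.
Current steady state (s = 0.24): k* = (0.24/0.11)^(1/0.67) ≈ 3.2041, y* = 3.2041^0.33 ≈ 1.4685, c* = (1−0.24)·1.4685 ≈ 1.1161.
At the golden rule the marginal product of capital equals n+g+δ: 0.33·k^(0.33−1) = 0.11. Solving, k_gold = (0.33/0.11)^(1/0.67) ≈ 5.1537.
y_gold = 5.1537^0.33 ≈ 1.7179, c_gold = y_gold − 0.11·k_gold ≈ 1.1510.
Gain: Δc = 1.1510 − 1.1161 ≈ 0.0349.

Δc ≈ 0.035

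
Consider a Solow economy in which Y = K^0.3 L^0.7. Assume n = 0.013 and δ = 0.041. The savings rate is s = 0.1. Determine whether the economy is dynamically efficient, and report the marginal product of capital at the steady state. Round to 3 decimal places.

dynamically efficient; MPK ≈ 0.162

Break-even investment rate: n + δ = 0.013 + 0.041 = 0.054.
Steady-state k*: s·k^0.3 = 0.054·k gives k* = (0.1/0.054)^(1/0.7) ≈ 2.4115.
MPK = 0.3·2.4115^(-0.7) ≈ 0.1620.
MPK > n+δ = 0.054, so the economy is dynamically efficient (under-saving).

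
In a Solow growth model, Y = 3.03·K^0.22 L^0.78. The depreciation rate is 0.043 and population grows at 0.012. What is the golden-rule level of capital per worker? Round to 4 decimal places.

Break-even investment rate: n + δ = 0.012 + 0.043 = 0.055.
Golden rule sets MPK = n+δ: 0.22·3.03·k^(0.22−1) = 0.055, so k_gold = (0.22·3.03/0.055)^(1/0.78) ≈ 24.4966.

k_gold ≈ 24.4966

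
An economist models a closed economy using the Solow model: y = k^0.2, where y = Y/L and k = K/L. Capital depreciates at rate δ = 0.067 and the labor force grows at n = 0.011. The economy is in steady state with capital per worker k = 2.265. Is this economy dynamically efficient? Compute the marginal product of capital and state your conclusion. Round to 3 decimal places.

Capital per worker breaks even when investment replaces (n + δ)·k; here n + δ = 0.078.
MPK = 0.2·k^(0.2−1) = 0.2·2.265^(-0.8) ≈ 0.1040.
MPK > 0.078, so the economy is dynamically efficient (under-saving).

dynamically efficient; MPK ≈ 0.104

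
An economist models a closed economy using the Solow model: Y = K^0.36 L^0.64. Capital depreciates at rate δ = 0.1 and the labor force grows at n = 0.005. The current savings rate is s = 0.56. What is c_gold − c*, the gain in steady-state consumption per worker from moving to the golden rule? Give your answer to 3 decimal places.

n + δ = 0.005 + 0.1 = 0.105.
Current steady state (s = 0.56): k* = (0.56/0.105)^(1/0.64) ≈ 13.6753, y* = 13.6753^0.36 ≈ 2.5641, c* = (1−0.56)·2.5641 ≈ 1.1282.
Maximizing c = f(k) − (n+δ)·k gives f'(k) = n+δ, i.e. 0.36·k^(0.36−1) = 0.105, so k_gold = (0.36/0.105)^(1/0.64) ≈ 6.8567.
y_gold = 6.8567^0.36 ≈ 1.9999, c_gold = y_gold − 0.105·k_gold ≈ 1.2799.
Gain: Δc = 1.2799 − 1.1282 ≈ 0.1517.

Δc ≈ 0.152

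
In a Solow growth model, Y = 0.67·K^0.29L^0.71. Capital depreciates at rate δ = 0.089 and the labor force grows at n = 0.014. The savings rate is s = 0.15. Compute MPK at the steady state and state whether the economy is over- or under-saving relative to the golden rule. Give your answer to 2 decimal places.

under-saving; MPK ≈ 0.20

The effective depreciation rate is n + δ = 0.014 + 0.089 = 0.103.
Steady-state k*: s·A·k^0.29 = 0.103·k gives k* = (0.15·0.67/0.103)^(1/0.71) ≈ 0.9660.
MPK = 0.29·0.67·0.9660^(-0.71) ≈ 0.1991.
MPK > n+δ = 0.103, so the economy is dynamically efficient (under-saving).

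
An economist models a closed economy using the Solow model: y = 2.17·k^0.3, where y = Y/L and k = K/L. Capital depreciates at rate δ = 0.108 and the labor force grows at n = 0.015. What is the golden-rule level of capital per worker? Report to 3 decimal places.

k_gold ≈ 10.810

The effective depreciation rate is n + δ = 0.015 + 0.108 = 0.123.
Setting f'(k) = n+δ gives 0.3·2.17·k^(0.3−1) = 0.123, hence k_gold = (0.3·2.17/0.123)^(1/0.7) ≈ 10.8099.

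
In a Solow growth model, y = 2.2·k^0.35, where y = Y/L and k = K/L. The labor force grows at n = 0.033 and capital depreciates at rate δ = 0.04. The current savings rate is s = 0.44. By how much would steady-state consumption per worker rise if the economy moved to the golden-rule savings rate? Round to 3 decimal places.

n + δ = 0.033 + 0.04 = 0.073.
Current steady state (s = 0.44): k* = (0.44·2.2/0.073)^(1/0.65) ≈ 53.3340, y* = 2.2·53.3340^0.35 ≈ 8.8486, c* = (1−0.44)·8.8486 ≈ 4.9552.
Maximizing c = f(k) − (n+δ)·k gives f'(k) = n+δ, i.e. 0.35·2.2·k^(0.35−1) = 0.073, so k_gold = (0.35·2.2/0.073)^(1/0.65) ≈ 37.5063.
y_gold = 2.2·37.5063^0.35 ≈ 7.8227, c_gold = y_gold − 0.073·k_gold ≈ 5.0848.
Gain: Δc = 5.0848 − 4.9552 ≈ 0.1296.

Δc ≈ 0.130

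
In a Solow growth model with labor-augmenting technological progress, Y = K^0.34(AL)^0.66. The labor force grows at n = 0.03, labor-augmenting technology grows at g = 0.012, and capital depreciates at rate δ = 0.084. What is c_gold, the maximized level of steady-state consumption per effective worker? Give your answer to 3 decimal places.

Capital per effective worker breaks even when investment replaces (n + g + δ)·k; here n + g + δ = 0.126.
Maximizing c = f(k) − (n+g+δ)·k gives f'(k) = n+g+δ, i.e. 0.34·k^(0.34−1) = 0.126, so k_gold = (0.34/0.126)^(1/0.66) ≈ 4.4998.
y_gold = 4.4998^0.34 ≈ 1.6676.
c_gold = y_gold − (n+g+δ)·k_gold = 1.6676 − 0.126·4.4998 ≈ 1.1006.

c_gold ≈ 1.101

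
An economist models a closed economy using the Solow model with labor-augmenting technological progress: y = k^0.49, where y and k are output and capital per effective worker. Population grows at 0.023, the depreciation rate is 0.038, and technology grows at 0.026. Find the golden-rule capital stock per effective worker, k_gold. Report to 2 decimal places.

Break-even investment rate: n + g + δ = 0.023 + 0.026 + 0.038 = 0.087.
At the golden rule the marginal product of capital equals n+g+δ: 0.49·k^(0.49−1) = 0.087. Solving, k_gold = (0.49/0.087)^(1/0.51) ≈ 29.6425.

k_gold ≈ 29.64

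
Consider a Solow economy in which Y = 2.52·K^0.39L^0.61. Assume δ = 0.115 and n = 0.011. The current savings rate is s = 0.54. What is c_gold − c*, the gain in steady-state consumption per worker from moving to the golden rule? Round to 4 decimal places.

Δc ≈ 0.4086

Capital per worker breaks even when investment replaces (n + δ)·k; here n + δ = 0.126.
Current steady state (s = 0.54): k* = (0.54·2.52/0.126)^(1/0.61) ≈ 49.4467, y* = 2.52·49.4467^0.39 ≈ 11.5376, c* = (1−0.54)·11.5376 ≈ 5.3073.
Setting f'(k) = n+δ gives 0.39·2.52·k^(0.39−1) = 0.126, hence k_gold = (0.39·2.52/0.126)^(1/0.61) ≈ 29.0035.
y_gold = 2.52·29.0035^0.39 ≈ 9.3704, c_gold = y_gold − 0.126·k_gold ≈ 5.7159.
Gain: Δc = 5.7159 − 5.3073 ≈ 0.4086.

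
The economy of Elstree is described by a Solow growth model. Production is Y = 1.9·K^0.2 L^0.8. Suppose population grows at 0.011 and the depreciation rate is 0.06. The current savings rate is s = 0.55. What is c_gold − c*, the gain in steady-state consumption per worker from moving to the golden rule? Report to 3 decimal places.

Δc ≈ 0.637

Capital per worker breaks even when investment replaces (n + δ)·k; here n + δ = 0.071.
Current steady state (s = 0.55): k* = (0.55·1.9/0.071)^(1/0.8) ≈ 28.8285, y* = 1.9·28.8285^0.2 ≈ 3.7215, c* = (1−0.55)·3.7215 ≈ 1.6747.
At the golden rule the marginal product of capital equals n+δ: 0.2·1.9·k^(0.2−1) = 0.071. Solving, k_gold = (0.2·1.9/0.071)^(1/0.8) ≈ 8.1406.
y_gold = 1.9·8.1406^0.2 ≈ 2.8899, c_gold = y_gold − 0.071·k_gold ≈ 2.3119.
Gain: Δc = 2.3119 − 1.6747 ≈ 0.6373.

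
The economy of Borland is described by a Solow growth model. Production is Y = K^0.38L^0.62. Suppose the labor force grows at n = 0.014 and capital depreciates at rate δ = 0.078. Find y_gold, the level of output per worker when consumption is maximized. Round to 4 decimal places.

y_gold ≈ 2.3853

The effective depreciation rate is n + δ = 0.014 + 0.078 = 0.092.
Golden rule sets MPK = n+δ: 0.38·k^(0.38−1) = 0.092, so k_gold = (0.38/0.092)^(1/0.62) ≈ 9.8524.
Output: y_gold = k_gold^0.38 = 9.8524^0.38 ≈ 2.3853.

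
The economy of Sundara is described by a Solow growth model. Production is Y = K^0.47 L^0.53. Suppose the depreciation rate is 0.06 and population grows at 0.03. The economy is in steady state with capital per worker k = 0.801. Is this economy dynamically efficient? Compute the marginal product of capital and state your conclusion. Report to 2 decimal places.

dynamically efficient; MPK ≈ 0.53

n + δ = 0.03 + 0.06 = 0.09.
MPK = 0.47·k^(0.47−1) = 0.47·0.801^(-0.53) ≈ 0.5287.
MPK > 0.09, so the economy is dynamically efficient (under-saving).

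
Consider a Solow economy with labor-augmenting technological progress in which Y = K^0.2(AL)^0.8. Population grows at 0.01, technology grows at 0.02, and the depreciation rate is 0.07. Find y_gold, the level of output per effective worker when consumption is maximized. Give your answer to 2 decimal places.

y_gold ≈ 1.19

n + g + δ = 0.01 + 0.02 + 0.07 = 0.1.
Golden rule sets MPK = n+g+δ: 0.2·k^(0.2−1) = 0.1, so k_gold = (0.2/0.1)^(1/0.8) ≈ 2.3784.
Output: y_gold = k_gold^0.2 = 2.3784^0.2 ≈ 1.1892.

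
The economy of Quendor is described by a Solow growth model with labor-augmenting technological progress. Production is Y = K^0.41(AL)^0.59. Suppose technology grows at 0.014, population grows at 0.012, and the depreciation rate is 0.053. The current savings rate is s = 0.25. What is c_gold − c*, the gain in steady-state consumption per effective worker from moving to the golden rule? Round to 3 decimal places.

Δc ≈ 0.183

Capital per effective worker breaks even when investment replaces (n + g + δ)·k; here n + g + δ = 0.079.
Current steady state (s = 0.25): k* = (0.25/0.079)^(1/0.59) ≈ 7.0467, y* = 7.0467^0.41 ≈ 2.2268, c* = (1−0.25)·2.2268 ≈ 1.6701.
At the golden rule the marginal product of capital equals n+g+δ: 0.41·k^(0.41−1) = 0.079. Solving, k_gold = (0.41/0.079)^(1/0.59) ≈ 16.2978.
y_gold = 16.2978^0.41 ≈ 3.1403, c_gold = y_gold − 0.079·k_gold ≈ 1.8528.
Gain: Δc = 1.8528 − 1.6701 ≈ 0.1827.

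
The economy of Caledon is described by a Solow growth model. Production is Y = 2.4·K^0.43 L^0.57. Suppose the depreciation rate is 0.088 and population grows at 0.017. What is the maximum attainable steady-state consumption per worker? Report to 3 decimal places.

The effective depreciation rate is n + δ = 0.017 + 0.088 = 0.105.
Maximizing c = f(k) − (n+δ)·k gives f'(k) = n+δ, i.e. 0.43·2.4·k^(0.43−1) = 0.105, so k_gold = (0.43·2.4/0.105)^(1/0.57) ≈ 55.1076.
y_gold = 2.4·55.1076^0.43 ≈ 13.4565.
c_gold = y_gold − (n+δ)·k_gold = 13.4565 − 0.105·55.1076 ≈ 7.6702.

c_gold ≈ 7.670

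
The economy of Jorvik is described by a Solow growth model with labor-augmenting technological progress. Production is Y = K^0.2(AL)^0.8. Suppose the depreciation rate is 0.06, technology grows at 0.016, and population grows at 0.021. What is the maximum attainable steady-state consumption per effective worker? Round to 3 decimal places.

c_gold ≈ 0.959

The effective depreciation rate is n + g + δ = 0.021 + 0.016 + 0.06 = 0.097.
Golden rule sets MPK = n+g+δ: 0.2·k^(0.2−1) = 0.097, so k_gold = (0.2/0.097)^(1/0.8) ≈ 2.4707.
y_gold = 2.4707^0.2 ≈ 1.1983.
c_gold = y_gold − (n+g+δ)·k_gold = 1.1983 − 0.097·2.4707 ≈ 0.9586.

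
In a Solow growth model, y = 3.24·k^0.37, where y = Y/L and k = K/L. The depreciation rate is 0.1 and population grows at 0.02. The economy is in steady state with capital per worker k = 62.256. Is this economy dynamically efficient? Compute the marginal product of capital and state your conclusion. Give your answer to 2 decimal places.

dynamically inefficient; MPK ≈ 0.09

Capital per worker breaks even when investment replaces (n + δ)·k; here n + δ = 0.12.
MPK = 0.37·3.24·k^(0.37−1) = 0.37·3.24·62.256^(-0.63) ≈ 0.0888.
MPK < 0.12, so the economy is dynamically inefficient (over-saving).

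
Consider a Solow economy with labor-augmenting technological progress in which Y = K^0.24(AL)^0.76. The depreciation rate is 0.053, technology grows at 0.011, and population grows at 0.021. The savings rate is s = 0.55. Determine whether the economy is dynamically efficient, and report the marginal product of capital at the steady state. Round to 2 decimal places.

dynamically inefficient; MPK ≈ 0.04

Capital per effective worker breaks even when investment replaces (n + g + δ)·k; here n + g + δ = 0.085.
Steady-state k*: s·k^0.24 = 0.085·k gives k* = (0.55/0.085)^(1/0.76) ≈ 11.6689.
MPK = 0.24·11.6689^(-0.76) ≈ 0.0371.
MPK < n+g+δ = 0.085, so the economy is dynamically inefficient (over-saving).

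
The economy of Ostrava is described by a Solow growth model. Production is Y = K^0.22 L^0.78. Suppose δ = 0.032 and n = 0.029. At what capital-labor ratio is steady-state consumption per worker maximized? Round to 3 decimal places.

n + δ = 0.029 + 0.032 = 0.061.
Golden rule sets MPK = n+δ: 0.22·k^(0.22−1) = 0.061, so k_gold = (0.22/0.061)^(1/0.78) ≈ 5.1787.

k_gold ≈ 5.179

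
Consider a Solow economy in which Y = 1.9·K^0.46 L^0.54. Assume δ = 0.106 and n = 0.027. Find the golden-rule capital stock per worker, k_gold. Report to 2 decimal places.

k_gold ≈ 32.67

Break-even investment rate: n + δ = 0.027 + 0.106 = 0.133.
Maximizing c = f(k) − (n+δ)·k gives f'(k) = n+δ, i.e. 0.46·1.9·k^(0.46−1) = 0.133, so k_gold = (0.46·1.9/0.133)^(1/0.54) ≈ 32.6727.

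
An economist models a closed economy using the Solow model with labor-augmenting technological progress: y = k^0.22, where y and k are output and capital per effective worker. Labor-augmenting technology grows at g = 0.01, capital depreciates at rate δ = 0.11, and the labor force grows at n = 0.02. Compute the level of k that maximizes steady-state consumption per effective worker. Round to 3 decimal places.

k_gold ≈ 1.785

n + g + δ = 0.02 + 0.01 + 0.11 = 0.14.
Setting f'(k) = n+g+δ gives 0.22·k^(0.22−1) = 0.14, hence k_gold = (0.22/0.14)^(1/0.78) ≈ 1.7851.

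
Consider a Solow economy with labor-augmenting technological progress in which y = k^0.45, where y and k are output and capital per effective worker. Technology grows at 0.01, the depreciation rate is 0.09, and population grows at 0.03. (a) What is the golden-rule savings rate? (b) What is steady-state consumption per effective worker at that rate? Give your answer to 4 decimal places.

n + g + δ = 0.03 + 0.01 + 0.09 = 0.13.
For Cobb-Douglas, s_gold equals capital's share: s_gold = 0.45.
At the golden rule the marginal product of capital equals n+g+δ: 0.45·k^(0.45−1) = 0.13. Solving, k_gold = (0.45/0.13)^(1/0.55) ≈ 9.5607.
y_gold = 9.5607^0.45 ≈ 2.7620; c_gold = (1−0.45)·y_gold ≈ 1.5191.

(a) s_gold = 0.4500; (b) c_gold ≈ 1.5191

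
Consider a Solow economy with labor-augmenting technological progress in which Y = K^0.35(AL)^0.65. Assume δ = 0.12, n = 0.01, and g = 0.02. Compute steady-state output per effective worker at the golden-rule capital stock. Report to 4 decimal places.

y_gold ≈ 1.5781

n + g + δ = 0.01 + 0.02 + 0.12 = 0.15.
Maximizing c = f(k) − (n+g+δ)·k gives f'(k) = n+g+δ, i.e. 0.35·k^(0.35−1) = 0.15, so k_gold = (0.35/0.15)^(1/0.65) ≈ 3.6823.
Output: y_gold = k_gold^0.35 = 3.6823^0.35 ≈ 1.5781.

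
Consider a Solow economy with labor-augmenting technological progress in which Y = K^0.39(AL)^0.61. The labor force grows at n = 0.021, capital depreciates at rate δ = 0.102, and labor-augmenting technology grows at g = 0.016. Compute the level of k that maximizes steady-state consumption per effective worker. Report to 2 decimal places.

Capital per effective worker breaks even when investment replaces (n + g + δ)·k; here n + g + δ = 0.139.
Golden rule sets MPK = n+g+δ: 0.39·k^(0.39−1) = 0.139, so k_gold = (0.39/0.139)^(1/0.61) ≈ 5.4264.

k_gold ≈ 5.43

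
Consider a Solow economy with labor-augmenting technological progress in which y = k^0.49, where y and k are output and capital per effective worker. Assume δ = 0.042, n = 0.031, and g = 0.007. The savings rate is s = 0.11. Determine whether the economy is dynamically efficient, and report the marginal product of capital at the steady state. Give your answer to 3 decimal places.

The effective depreciation rate is n + g + δ = 0.031 + 0.007 + 0.042 = 0.08.
Steady-state k*: s·k^0.49 = 0.08·k gives k* = (0.11/0.08)^(1/0.51) ≈ 1.8672.
MPK = 0.49·1.8672^(-0.51) ≈ 0.3564.
MPK > n+g+δ = 0.08, so the economy is dynamically efficient (under-saving).

dynamically efficient; MPK ≈ 0.356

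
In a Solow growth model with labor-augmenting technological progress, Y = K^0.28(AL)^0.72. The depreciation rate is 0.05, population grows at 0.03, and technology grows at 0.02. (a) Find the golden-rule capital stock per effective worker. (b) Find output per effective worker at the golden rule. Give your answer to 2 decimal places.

(a) k_gold ≈ 4.18; (b) y_gold ≈ 1.49

n + g + δ = 0.03 + 0.02 + 0.05 = 0.1.
Golden rule sets MPK = n+g+δ: 0.28·k^(0.28−1) = 0.1, so k_gold = (0.28/0.1)^(1/0.72) ≈ 4.1788.
y_gold = 4.1788^0.28 ≈ 1.4924.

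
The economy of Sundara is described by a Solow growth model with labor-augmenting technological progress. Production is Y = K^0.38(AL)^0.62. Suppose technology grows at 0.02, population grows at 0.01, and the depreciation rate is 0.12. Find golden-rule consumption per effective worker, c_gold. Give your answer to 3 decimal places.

c_gold ≈ 1.096

Break-even investment rate: n + g + δ = 0.01 + 0.02 + 0.12 = 0.15.
Golden rule sets MPK = n+g+δ: 0.38·k^(0.38−1) = 0.15, so k_gold = (0.38/0.15)^(1/0.62) ≈ 4.4783.
y_gold = 4.4783^0.38 ≈ 1.7678.
c_gold = y_gold − (n+g+δ)·k_gold = 1.7678 − 0.15·4.4783 ≈ 1.0960.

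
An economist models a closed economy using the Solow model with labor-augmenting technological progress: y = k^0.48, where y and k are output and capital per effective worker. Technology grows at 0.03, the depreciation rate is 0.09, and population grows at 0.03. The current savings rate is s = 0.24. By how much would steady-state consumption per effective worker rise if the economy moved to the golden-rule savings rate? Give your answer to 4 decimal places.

Capital per effective worker breaks even when investment replaces (n + g + δ)·k; here n + g + δ = 0.15.
Current steady state (s = 0.24): k* = (0.24/0.15)^(1/0.52) ≈ 2.4691, y* = 2.4691^0.48 ≈ 1.5432, c* = (1−0.24)·1.5432 ≈ 1.1728.
Maximizing c = f(k) − (n+g+δ)·k gives f'(k) = n+g+δ, i.e. 0.48·k^(0.48−1) = 0.15, so k_gold = (0.48/0.15)^(1/0.52) ≈ 9.3636.
y_gold = 9.3636^0.48 ≈ 2.9261, c_gold = y_gold − 0.15·k_gold ≈ 1.5216.
Gain: Δc = 1.5216 − 1.1728 ≈ 0.3488.

Δc ≈ 0.3488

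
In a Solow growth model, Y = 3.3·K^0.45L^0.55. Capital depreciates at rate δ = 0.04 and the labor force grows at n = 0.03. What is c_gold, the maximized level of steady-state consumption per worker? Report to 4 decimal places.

Break-even investment rate: n + δ = 0.03 + 0.04 = 0.07.
At the golden rule the marginal product of capital equals n+δ: 0.45·3.3·k^(0.45−1) = 0.07. Solving, k_gold = (0.45·3.3/0.07)^(1/0.55) ≈ 258.2567.
y_gold = 3.3·258.2567^0.45 ≈ 40.1733.
c_gold = y_gold − (n+δ)·k_gold = 40.1733 − 0.07·258.2567 ≈ 22.0953.

c_gold ≈ 22.0953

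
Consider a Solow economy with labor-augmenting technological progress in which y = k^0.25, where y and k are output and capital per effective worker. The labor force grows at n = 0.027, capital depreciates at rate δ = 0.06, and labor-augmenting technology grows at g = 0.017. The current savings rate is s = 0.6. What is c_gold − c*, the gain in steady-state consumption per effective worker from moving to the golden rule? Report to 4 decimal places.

Δc ≈ 0.2873

Capital per effective worker breaks even when investment replaces (n + g + δ)·k; here n + g + δ = 0.104.
Current steady state (s = 0.6): k* = (0.6/0.104)^(1/0.75) ≈ 10.3472, y* = 10.3472^0.25 ≈ 1.7935, c* = (1−0.6)·1.7935 ≈ 0.7174.
Maximizing c = f(k) − (n+g+δ)·k gives f'(k) = n+g+δ, i.e. 0.25·k^(0.25−1) = 0.104, so k_gold = (0.25/0.104)^(1/0.75) ≈ 3.2201.
y_gold = 3.2201^0.25 ≈ 1.3396, c_gold = y_gold − 0.104·k_gold ≈ 1.0047.
Gain: Δc = 1.0047 − 0.7174 ≈ 0.2873.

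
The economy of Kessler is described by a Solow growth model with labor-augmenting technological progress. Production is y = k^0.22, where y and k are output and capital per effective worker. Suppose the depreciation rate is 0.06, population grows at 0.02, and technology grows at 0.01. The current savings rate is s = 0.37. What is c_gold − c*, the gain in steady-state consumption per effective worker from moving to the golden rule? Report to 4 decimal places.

n + g + δ = 0.02 + 0.01 + 0.06 = 0.09.
Current steady state (s = 0.37): k* = (0.37/0.09)^(1/0.78) ≈ 6.1253, y* = 6.1253^0.22 ≈ 1.4899, c* = (1−0.37)·1.4899 ≈ 0.9387.
Maximizing c = f(k) − (n+g+δ)·k gives f'(k) = n+g+δ, i.e. 0.22·k^(0.22−1) = 0.09, so k_gold = (0.22/0.09)^(1/0.78) ≈ 3.1453.
y_gold = 3.1453^0.22 ≈ 1.2867, c_gold = y_gold − 0.09·k_gold ≈ 1.0036.
Gain: Δc = 1.0036 − 0.9387 ≈ 0.0650.

Δc ≈ 0.0650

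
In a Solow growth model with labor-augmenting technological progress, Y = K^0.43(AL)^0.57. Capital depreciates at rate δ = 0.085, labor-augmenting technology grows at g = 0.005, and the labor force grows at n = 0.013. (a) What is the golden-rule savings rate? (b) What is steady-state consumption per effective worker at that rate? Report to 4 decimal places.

(a) s_gold = 0.4300; (b) c_gold ≈ 1.6752

n + g + δ = 0.013 + 0.005 + 0.085 = 0.103.
For Cobb-Douglas, s_gold equals capital's share: s_gold = 0.43.
At the golden rule the marginal product of capital equals n+g+δ: 0.43·k^(0.43−1) = 0.103. Solving, k_gold = (0.43/0.103)^(1/0.57) ≈ 12.2695.
y_gold = 12.2695^0.43 ≈ 2.9390; c_gold = (1−0.43)·y_gold ≈ 1.6752.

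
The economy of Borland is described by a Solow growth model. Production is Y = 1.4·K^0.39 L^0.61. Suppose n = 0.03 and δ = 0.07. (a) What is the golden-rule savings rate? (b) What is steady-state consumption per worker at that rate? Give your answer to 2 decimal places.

n + δ = 0.03 + 0.07 = 0.1.
For Cobb-Douglas, s_gold equals capital's share: s_gold = 0.39.
At the golden rule the marginal product of capital equals n+δ: 0.39·1.4·k^(0.39−1) = 0.1. Solving, k_gold = (0.39·1.4/0.1)^(1/0.61) ≈ 16.1626.
y_gold = 1.4·16.1626^0.39 ≈ 4.1443; c_gold = (1−0.39)·y_gold ≈ 2.5280.

(a) s_gold = 0.39; (b) c_gold ≈ 2.53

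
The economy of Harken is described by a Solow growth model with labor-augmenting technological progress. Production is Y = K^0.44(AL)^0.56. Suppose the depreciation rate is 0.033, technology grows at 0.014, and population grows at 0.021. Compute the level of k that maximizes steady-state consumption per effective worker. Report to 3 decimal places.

n + g + δ = 0.021 + 0.014 + 0.033 = 0.068.
At the golden rule the marginal product of capital equals n+g+δ: 0.44·k^(0.44−1) = 0.068. Solving, k_gold = (0.44/0.068)^(1/0.56) ≈ 28.0617.

k_gold ≈ 28.062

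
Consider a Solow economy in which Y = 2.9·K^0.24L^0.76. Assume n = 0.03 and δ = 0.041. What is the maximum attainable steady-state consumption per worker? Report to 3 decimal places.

c_gold ≈ 4.532

Break-even investment rate: n + δ = 0.03 + 0.041 = 0.071.
Setting f'(k) = n+δ gives 0.24·2.9·k^(0.24−1) = 0.071, hence k_gold = (0.24·2.9/0.071)^(1/0.76) ≈ 20.1562.
y_gold = 2.9·20.1562^0.24 ≈ 5.9629.
c_gold = y_gold − (n+δ)·k_gold = 5.9629 − 0.071·20.1562 ≈ 4.5318.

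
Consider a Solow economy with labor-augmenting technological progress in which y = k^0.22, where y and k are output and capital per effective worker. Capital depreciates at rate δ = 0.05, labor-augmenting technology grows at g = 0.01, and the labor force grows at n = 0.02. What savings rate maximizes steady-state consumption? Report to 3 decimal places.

The effective depreciation rate is n + g + δ = 0.02 + 0.01 + 0.05 = 0.08.
At the golden rule MPK = n+g+δ, and in any Cobb-Douglas steady state s = (n+g+δ)·k/y = MPK·k/y = capital's share 0.22.

s_gold = 0.220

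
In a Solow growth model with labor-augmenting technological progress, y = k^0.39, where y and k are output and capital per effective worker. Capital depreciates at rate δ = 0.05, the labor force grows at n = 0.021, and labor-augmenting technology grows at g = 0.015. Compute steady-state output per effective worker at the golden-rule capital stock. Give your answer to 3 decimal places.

Break-even investment rate: n + g + δ = 0.021 + 0.015 + 0.05 = 0.086.
Maximizing c = f(k) − (n+g+δ)·k gives f'(k) = n+g+δ, i.e. 0.39·k^(0.39−1) = 0.086, so k_gold = (0.39/0.086)^(1/0.61) ≈ 11.9217.
Output: y_gold = k_gold^0.39 = 11.9217^0.39 ≈ 2.6289.

y_gold ≈ 2.629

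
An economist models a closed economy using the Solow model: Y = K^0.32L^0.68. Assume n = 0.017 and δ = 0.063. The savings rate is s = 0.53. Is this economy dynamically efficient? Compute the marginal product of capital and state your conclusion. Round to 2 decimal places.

dynamically inefficient; MPK ≈ 0.05

Break-even investment rate: n + δ = 0.017 + 0.063 = 0.08.
Steady-state k*: s·k^0.32 = 0.08·k gives k* = (0.53/0.08)^(1/0.68) ≈ 16.1297.
MPK = 0.32·16.1297^(-0.68) ≈ 0.0483.
MPK < n+δ = 0.08, so the economy is dynamically inefficient (over-saving).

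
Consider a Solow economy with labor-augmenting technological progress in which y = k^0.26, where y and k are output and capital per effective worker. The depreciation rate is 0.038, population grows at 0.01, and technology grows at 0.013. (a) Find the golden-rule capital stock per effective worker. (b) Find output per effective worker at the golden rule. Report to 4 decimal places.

(a) k_gold ≈ 7.0936; (b) y_gold ≈ 1.6643

Capital per effective worker breaks even when investment replaces (n + g + δ)·k; here n + g + δ = 0.061.
Setting f'(k) = n+g+δ gives 0.26·k^(0.26−1) = 0.061, hence k_gold = (0.26/0.061)^(1/0.74) ≈ 7.0936.
y_gold = 7.0936^0.26 ≈ 1.6643.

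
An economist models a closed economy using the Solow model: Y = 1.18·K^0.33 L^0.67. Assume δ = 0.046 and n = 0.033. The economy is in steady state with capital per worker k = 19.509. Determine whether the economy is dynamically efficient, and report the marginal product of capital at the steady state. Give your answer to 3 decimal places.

dynamically inefficient; MPK ≈ 0.053

Break-even investment rate: n + δ = 0.033 + 0.046 = 0.079.
MPK = 0.33·1.18·k^(0.33−1) = 0.33·1.18·19.509^(-0.67) ≈ 0.0532.
MPK < 0.079, so the economy is dynamically inefficient (over-saving).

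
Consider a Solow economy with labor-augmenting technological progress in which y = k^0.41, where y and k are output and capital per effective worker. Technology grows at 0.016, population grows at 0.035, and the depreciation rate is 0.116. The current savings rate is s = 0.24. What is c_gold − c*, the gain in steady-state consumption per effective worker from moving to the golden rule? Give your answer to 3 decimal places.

Δc ≈ 0.124

The effective depreciation rate is n + g + δ = 0.035 + 0.016 + 0.116 = 0.167.
Current steady state (s = 0.24): k* = (0.24/0.167)^(1/0.59) ≈ 1.8490, y* = 1.8490^0.41 ≈ 1.2866, c* = (1−0.24)·1.2866 ≈ 0.9778.
Golden rule sets MPK = n+g+δ: 0.41·k^(0.41−1) = 0.167, so k_gold = (0.41/0.167)^(1/0.59) ≈ 4.5828.
y_gold = 4.5828^0.41 ≈ 1.8667, c_gold = y_gold − 0.167·k_gold ≈ 1.1013.
Gain: Δc = 1.1013 − 0.9778 ≈ 0.1235.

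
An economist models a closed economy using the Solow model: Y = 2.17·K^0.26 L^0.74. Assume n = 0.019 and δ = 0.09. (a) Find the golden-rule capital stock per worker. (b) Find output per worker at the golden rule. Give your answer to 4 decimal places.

(a) k_gold ≈ 9.2230; (b) y_gold ≈ 3.8666

Break-even investment rate: n + δ = 0.019 + 0.09 = 0.109.
At the golden rule the marginal product of capital equals n+δ: 0.26·2.17·k^(0.26−1) = 0.109. Solving, k_gold = (0.26·2.17/0.109)^(1/0.74) ≈ 9.2230.
y_gold = 2.17·9.2230^0.26 ≈ 3.8666.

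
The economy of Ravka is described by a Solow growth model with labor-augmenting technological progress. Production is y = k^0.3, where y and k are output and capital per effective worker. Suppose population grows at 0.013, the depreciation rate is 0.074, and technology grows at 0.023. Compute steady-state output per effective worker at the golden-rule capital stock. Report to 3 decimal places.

y_gold ≈ 1.537

n + g + δ = 0.013 + 0.023 + 0.074 = 0.11.
Setting f'(k) = n+g+δ gives 0.3·k^(0.3−1) = 0.11, hence k_gold = (0.3/0.11)^(1/0.7) ≈ 4.1925.
Output: y_gold = k_gold^0.3 = 4.1925^0.3 ≈ 1.5372.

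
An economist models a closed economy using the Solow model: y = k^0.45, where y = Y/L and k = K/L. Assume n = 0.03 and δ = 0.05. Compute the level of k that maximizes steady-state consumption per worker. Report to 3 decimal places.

k_gold ≈ 23.113

n + δ = 0.03 + 0.05 = 0.08.
Setting f'(k) = n+δ gives 0.45·k^(0.45−1) = 0.08, hence k_gold = (0.45/0.08)^(1/0.55) ≈ 23.1132.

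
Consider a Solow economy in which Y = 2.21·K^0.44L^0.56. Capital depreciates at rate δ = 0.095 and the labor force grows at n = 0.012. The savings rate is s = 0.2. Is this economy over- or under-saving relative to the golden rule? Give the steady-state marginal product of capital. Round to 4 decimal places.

The effective depreciation rate is n + δ = 0.012 + 0.095 = 0.107.
Steady-state k*: s·A·k^0.44 = 0.107·k gives k* = (0.2·2.21/0.107)^(1/0.56) ≈ 12.5912.
MPK = 0.44·2.21·12.5912^(-0.56) ≈ 0.2354.
MPK > n+δ = 0.107, so the economy is dynamically efficient (under-saving).

under-saving; MPK ≈ 0.2354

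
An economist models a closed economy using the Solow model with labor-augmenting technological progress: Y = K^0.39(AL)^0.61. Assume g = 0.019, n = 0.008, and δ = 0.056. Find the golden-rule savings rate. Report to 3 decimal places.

s_gold = 0.390

The effective depreciation rate is n + g + δ = 0.008 + 0.019 + 0.056 = 0.083.
At the golden rule MPK = n+g+δ, and in any Cobb-Douglas steady state s = (n+g+δ)·k/y = MPK·k/y = capital's share 0.39.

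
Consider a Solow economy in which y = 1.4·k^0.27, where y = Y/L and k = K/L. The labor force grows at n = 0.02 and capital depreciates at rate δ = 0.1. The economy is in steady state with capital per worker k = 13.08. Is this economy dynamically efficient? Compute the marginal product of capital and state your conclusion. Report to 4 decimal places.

dynamically inefficient; MPK ≈ 0.0579

n + δ = 0.02 + 0.1 = 0.12.
MPK = 0.27·1.4·k^(0.27−1) = 0.27·1.4·13.08^(-0.73) ≈ 0.0579.
MPK < 0.12, so the economy is dynamically inefficient (over-saving).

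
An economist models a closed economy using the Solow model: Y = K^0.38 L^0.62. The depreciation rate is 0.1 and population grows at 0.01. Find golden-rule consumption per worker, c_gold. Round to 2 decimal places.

c_gold ≈ 1.33

n + δ = 0.01 + 0.1 = 0.11.
At the golden rule the marginal product of capital equals n+δ: 0.38·k^(0.38−1) = 0.11. Solving, k_gold = (0.38/0.11)^(1/0.62) ≈ 7.3854.
y_gold = 7.3854^0.38 ≈ 2.1379.
c_gold = y_gold − (n+δ)·k_gold = 2.1379 − 0.11·7.3854 ≈ 1.3255.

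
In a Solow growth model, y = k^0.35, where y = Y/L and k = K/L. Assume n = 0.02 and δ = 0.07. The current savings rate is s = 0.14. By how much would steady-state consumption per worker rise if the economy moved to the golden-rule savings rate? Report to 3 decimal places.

Δc ≈ 0.260

The effective depreciation rate is n + δ = 0.02 + 0.07 = 0.09.
Current steady state (s = 0.14): k* = (0.14/0.09)^(1/0.65) ≈ 1.9734, y* = 1.9734^0.35 ≈ 1.2686, c* = (1−0.14)·1.2686 ≈ 1.0910.
At the golden rule the marginal product of capital equals n+δ: 0.35·k^(0.35−1) = 0.09. Solving, k_gold = (0.35/0.09)^(1/0.65) ≈ 8.0802.
y_gold = 8.0802^0.35 ≈ 2.0778, c_gold = y_gold − 0.09·k_gold ≈ 1.3506.
Gain: Δc = 1.3506 − 1.0910 ≈ 0.2596.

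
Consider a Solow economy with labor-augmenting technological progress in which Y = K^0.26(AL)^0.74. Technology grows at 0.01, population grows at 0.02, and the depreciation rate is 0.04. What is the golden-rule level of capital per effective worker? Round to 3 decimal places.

k_gold ≈ 5.890

n + g + δ = 0.02 + 0.01 + 0.04 = 0.07.
Golden rule sets MPK = n+g+δ: 0.26·k^(0.26−1) = 0.07, so k_gold = (0.26/0.07)^(1/0.74) ≈ 5.8898.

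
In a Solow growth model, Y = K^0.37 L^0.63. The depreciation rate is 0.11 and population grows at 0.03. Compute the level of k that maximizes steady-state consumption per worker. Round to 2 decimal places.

Break-even investment rate: n + δ = 0.03 + 0.11 = 0.14.
At the golden rule the marginal product of capital equals n+δ: 0.37·k^(0.37−1) = 0.14. Solving, k_gold = (0.37/0.14)^(1/0.63) ≈ 4.6769.

k_gold ≈ 4.68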